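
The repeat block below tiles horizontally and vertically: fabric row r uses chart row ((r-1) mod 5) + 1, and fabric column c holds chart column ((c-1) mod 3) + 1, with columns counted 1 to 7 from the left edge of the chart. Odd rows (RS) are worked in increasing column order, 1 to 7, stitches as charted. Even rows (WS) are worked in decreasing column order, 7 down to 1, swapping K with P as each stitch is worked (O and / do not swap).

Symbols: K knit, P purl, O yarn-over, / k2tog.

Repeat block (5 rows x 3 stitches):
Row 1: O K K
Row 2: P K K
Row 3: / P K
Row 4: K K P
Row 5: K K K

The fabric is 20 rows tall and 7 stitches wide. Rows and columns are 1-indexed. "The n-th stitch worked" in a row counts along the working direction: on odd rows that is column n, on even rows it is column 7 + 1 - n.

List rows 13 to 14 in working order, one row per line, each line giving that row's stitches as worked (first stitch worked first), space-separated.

Result:
/ P K / P K /
P K P P K P P

Derivation:
Row 13: chart row 3, RS - tile across columns 1-7 and work as-is.
Row 14: chart row 4, WS - tiled (columns 1-7): K K P K K P K; work from column 7 back to 1 with K<->P swapped.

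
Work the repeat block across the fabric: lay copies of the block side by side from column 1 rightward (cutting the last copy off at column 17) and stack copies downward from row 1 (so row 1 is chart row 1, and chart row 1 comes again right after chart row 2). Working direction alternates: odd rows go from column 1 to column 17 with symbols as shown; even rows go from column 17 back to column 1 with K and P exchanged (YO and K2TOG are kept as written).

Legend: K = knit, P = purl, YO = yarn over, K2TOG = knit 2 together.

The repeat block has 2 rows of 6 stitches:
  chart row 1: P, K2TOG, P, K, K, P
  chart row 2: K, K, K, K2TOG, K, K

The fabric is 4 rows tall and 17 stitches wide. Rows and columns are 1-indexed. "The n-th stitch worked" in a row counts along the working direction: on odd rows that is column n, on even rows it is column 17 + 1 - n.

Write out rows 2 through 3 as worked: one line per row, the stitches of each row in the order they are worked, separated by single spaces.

== ROWS AS WORKED ==
P K2TOG P P P P P K2TOG P P P P P K2TOG P P P
P K2TOG P K K P P K2TOG P K K P P K2TOG P K K

Derivation:
Row 2: chart row 2, WS - tiled (columns 1-17): K K K K2TOG K K K K K K2TOG K K K K K K2TOG K; work from column 17 back to 1 with K<->P swapped.
Row 3: chart row 1, RS - tile across columns 1-17 and work as-is.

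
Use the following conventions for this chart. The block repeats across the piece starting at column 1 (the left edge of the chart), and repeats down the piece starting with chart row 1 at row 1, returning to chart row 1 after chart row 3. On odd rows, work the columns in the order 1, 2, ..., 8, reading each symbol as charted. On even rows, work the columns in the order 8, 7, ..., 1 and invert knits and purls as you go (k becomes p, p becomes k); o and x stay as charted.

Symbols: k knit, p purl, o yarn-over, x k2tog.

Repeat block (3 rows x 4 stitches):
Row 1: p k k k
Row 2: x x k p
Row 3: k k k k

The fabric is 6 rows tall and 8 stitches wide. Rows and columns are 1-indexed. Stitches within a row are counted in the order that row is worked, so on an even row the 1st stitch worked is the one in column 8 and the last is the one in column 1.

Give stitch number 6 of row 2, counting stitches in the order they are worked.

Stitch:
p

Derivation:
Row 2 uses chart row ((2-1) mod 3)+1 = 2. Row 2 is even, so WS.
Chart row 2 tiled across columns 1-8: x x k p x x k p
WS: work from column 8 back to column 1 (reverse the tiled row), swapping k<->p (o and x unchanged).
Row 2 as worked: k p x x k p x x
The 6th stitch worked is p.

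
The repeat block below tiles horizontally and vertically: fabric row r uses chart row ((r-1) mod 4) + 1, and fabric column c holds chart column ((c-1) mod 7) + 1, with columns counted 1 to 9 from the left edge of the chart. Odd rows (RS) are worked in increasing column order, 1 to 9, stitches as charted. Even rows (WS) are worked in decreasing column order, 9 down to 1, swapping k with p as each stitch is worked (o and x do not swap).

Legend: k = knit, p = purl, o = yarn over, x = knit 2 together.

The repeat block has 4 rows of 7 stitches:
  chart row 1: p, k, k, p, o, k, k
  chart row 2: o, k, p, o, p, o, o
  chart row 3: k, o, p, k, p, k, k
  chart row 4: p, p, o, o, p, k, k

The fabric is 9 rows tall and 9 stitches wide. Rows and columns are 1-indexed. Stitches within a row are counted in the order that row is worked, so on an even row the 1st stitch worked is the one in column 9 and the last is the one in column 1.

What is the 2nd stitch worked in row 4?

For row 4: chart row = ((4-1) mod 4) + 1 = 4; this is a WS (even) row.
Chart row 4 tiled across columns 1-9: p p o o p k k p p
Wrong side: read the tiled row from column 9 down to 1 and exchange k with p (leave o, x).
Row 4 as worked: k k p p k o o k k
Counting 2 along the worked row gives k.

== STITCH ==
k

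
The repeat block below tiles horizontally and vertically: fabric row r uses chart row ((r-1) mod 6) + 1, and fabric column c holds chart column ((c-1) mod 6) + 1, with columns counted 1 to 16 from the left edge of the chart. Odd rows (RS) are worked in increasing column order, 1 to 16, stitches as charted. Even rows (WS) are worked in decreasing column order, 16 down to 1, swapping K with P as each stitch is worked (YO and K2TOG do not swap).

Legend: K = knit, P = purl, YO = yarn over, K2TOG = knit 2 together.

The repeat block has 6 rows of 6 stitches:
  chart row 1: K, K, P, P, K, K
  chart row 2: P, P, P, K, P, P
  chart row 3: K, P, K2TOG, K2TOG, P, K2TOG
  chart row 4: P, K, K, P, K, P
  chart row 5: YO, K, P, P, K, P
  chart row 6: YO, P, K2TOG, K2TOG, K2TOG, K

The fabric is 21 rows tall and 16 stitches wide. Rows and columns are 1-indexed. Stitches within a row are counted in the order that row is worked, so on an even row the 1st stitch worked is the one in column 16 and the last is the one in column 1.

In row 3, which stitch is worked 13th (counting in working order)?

For row 3: chart row = ((3-1) mod 6) + 1 = 3; this is a RS (odd) row.
Chart row 3 tiled across columns 1-16: K P K2TOG K2TOG P K2TOG K P K2TOG K2TOG P K2TOG K P K2TOG K2TOG
Right side: take the tiled row as-is (worked left to right from column 1).
The 13th stitch worked is K.

== STITCH ==
K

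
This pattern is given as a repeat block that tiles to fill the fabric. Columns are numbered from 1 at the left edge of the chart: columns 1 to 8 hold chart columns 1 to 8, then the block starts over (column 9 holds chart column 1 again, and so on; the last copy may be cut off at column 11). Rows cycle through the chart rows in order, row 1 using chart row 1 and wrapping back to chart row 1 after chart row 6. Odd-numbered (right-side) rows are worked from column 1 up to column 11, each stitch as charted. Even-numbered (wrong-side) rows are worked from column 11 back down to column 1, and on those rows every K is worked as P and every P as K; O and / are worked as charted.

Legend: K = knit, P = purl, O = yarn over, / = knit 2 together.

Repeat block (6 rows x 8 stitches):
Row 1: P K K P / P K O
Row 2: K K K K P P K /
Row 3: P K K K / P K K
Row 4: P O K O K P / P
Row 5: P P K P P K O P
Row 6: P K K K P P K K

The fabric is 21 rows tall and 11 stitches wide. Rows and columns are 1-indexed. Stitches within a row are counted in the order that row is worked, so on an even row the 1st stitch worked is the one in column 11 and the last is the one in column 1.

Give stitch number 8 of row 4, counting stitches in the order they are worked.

== STITCH ==
O

Derivation:
Row 4 uses chart row ((4-1) mod 6)+1 = 4. Row 4 is even, so WS.
Chart row 4 tiled across columns 1-11: P O K O K P / P P O K
WS row: flip the tiled sequence (start at column 11) and apply K<->P; O and / stay.
Row 4 as worked: P O K K / K P O P O K
The 8th stitch worked is O.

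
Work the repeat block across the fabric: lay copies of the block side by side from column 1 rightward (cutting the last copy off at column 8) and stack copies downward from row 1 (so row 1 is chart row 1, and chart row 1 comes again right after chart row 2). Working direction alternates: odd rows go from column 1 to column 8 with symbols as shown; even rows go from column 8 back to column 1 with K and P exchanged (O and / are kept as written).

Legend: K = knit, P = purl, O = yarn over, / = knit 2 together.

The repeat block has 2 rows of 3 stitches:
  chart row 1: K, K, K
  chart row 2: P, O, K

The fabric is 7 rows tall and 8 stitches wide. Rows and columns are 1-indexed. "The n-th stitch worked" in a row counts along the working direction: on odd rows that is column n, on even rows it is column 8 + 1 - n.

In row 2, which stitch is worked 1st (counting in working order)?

For row 2: chart row = ((2-1) mod 2) + 1 = 2; this is a WS (even) row.
Chart row 2 tiled across columns 1-8: P O K P O K P O
Wrong side: read the tiled row from column 8 down to 1 and exchange K with P (leave O, /).
Row 2 as worked: O K P O K P O K
Stitch 1 in working order -> O

== STITCH ==
O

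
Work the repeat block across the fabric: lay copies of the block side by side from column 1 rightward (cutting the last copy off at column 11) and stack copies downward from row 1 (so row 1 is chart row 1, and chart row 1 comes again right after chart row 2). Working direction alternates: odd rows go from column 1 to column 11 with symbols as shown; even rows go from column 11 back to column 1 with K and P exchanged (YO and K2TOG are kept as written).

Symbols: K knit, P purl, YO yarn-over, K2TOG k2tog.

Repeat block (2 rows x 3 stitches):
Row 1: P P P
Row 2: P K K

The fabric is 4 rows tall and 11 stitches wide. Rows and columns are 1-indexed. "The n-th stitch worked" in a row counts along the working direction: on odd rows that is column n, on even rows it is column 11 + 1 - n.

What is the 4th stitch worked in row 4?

Stitch:
P

Derivation:
Row 4 uses chart row ((4-1) mod 2)+1 = 2. Row 4 is even, so WS.
Chart row 2 tiled across columns 1-11: P K K P K K P K K P K
WS row: flip the tiled sequence (start at column 11) and apply K<->P; YO and K2TOG stay.
Row 4 as worked: P K P P K P P K P P K
Stitch 4 in working order -> P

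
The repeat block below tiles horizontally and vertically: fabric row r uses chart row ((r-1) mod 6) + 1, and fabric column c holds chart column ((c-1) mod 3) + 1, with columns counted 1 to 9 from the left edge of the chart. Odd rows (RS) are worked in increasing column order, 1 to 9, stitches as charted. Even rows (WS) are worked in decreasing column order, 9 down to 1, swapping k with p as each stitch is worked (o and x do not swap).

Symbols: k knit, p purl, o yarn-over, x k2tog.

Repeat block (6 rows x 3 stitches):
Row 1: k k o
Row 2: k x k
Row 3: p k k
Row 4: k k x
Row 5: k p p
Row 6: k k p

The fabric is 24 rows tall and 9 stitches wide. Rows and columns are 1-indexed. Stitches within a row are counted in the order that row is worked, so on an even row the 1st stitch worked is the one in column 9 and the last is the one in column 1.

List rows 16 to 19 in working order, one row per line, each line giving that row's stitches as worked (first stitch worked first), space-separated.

Row 16: chart row 4, WS - tiled (columns 1-9): k k x k k x k k x; work from column 9 back to 1 with k<->p swapped.
Row 17: chart row 5, RS - tile across columns 1-9 and work as-is.
Row 18: chart row 6, WS - tiled (columns 1-9): k k p k k p k k p; work from column 9 back to 1 with k<->p swapped.
Row 19: chart row 1, RS - tile across columns 1-9 and work as-is.

== ROWS AS WORKED ==
x p p x p p x p p
k p p k p p k p p
k p p k p p k p p
k k o k k o k k o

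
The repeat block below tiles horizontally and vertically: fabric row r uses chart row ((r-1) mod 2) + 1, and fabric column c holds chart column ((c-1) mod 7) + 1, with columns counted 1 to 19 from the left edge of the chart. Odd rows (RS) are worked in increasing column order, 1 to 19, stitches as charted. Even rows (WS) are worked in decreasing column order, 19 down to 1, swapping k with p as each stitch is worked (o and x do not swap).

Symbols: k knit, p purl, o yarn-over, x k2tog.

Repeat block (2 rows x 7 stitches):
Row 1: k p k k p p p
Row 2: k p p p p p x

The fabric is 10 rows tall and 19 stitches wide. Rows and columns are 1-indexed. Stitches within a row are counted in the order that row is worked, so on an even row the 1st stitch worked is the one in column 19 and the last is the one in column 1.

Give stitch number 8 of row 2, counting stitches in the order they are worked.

Result:
k

Derivation:
For row 2: chart row = ((2-1) mod 2) + 1 = 2; this is a WS (even) row.
Chart row 2 tiled across columns 1-19: k p p p p p x k p p p p p x k p p p p
Wrong side: read the tiled row from column 19 down to 1 and exchange k with p (leave o, x).
Row 2 as worked: k k k k p x k k k k k p x k k k k k p
Stitch 8 in working order -> k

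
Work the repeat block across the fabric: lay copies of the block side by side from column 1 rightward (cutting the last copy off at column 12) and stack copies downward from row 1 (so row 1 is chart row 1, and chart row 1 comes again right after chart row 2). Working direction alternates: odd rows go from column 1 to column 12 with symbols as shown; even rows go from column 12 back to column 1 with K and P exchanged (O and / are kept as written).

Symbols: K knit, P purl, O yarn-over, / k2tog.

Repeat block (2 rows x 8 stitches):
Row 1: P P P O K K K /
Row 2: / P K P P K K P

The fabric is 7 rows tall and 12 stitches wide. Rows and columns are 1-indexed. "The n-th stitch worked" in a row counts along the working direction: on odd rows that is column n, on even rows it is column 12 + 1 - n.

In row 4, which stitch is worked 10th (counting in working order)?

Stitch:
P

Derivation:
Row 4: (4-1) mod 2 = 1, so use chart row 2. Even row -> WS.
Chart row 2 tiled across columns 1-12: / P K P P K K P / P K P
WS row: flip the tiled sequence (start at column 12) and apply K<->P; O and / stay.
Row 4 as worked: K P K / K P P K K P K /
Counting 10 along the worked row gives P.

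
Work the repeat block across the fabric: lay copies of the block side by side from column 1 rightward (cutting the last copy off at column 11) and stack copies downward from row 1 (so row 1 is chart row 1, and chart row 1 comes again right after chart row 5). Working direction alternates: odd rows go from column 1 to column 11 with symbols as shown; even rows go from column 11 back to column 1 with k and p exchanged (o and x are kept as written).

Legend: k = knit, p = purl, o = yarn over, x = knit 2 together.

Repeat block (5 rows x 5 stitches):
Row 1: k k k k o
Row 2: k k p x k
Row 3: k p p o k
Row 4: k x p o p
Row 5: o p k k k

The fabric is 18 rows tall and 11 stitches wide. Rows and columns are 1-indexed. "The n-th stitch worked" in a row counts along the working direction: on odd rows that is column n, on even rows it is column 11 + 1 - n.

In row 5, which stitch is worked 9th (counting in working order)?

Stitch:
k

Derivation:
Row 5: (5-1) mod 5 = 4, so use chart row 5. Odd row -> RS.
Chart row 5 tiled across columns 1-11: o p k k k o p k k k o
RS: work column 1 to column 11, symbols as charted — the tiled row is the row as worked.
Counting 9 along the worked row gives k.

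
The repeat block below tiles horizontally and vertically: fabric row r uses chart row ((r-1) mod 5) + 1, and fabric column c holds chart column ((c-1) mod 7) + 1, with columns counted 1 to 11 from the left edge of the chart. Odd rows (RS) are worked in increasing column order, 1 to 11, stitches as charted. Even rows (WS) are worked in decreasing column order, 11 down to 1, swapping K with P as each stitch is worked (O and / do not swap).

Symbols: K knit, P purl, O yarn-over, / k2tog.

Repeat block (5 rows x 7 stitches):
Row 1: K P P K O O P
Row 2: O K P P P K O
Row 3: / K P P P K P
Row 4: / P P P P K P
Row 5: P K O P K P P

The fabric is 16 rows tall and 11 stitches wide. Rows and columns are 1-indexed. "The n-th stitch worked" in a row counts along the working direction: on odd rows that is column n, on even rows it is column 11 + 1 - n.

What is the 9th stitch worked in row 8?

Result:
K

Derivation:
For row 8: chart row = ((8-1) mod 5) + 1 = 3; this is a WS (even) row.
Chart row 3 tiled across columns 1-11: / K P P P K P / K P P
Wrong side: read the tiled row from column 11 down to 1 and exchange K with P (leave O, /).
Row 8 as worked: K K P / K P K K K P /
The 9th stitch worked is K.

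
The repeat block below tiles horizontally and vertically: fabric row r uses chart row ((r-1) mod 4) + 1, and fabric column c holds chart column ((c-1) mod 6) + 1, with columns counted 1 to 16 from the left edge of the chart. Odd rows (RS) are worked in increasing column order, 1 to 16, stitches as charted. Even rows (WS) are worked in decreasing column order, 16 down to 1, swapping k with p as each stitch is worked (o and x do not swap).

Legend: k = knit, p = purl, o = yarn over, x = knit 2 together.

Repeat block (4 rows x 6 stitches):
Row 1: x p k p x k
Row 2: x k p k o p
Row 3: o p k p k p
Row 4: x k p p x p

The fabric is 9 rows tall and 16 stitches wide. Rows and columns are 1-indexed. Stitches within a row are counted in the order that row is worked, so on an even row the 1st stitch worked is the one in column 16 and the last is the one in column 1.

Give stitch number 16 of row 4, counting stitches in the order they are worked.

== STITCH ==
x

Derivation:
Row 4: (4-1) mod 4 = 3, so use chart row 4. Even row -> WS.
Chart row 4 tiled across columns 1-16: x k p p x p x k p p x p x k p p
WS: work from column 16 back to column 1 (reverse the tiled row), swapping k<->p (o and x unchanged).
Row 4 as worked: k k p x k x k k p x k x k k p x
The 16th stitch worked is x.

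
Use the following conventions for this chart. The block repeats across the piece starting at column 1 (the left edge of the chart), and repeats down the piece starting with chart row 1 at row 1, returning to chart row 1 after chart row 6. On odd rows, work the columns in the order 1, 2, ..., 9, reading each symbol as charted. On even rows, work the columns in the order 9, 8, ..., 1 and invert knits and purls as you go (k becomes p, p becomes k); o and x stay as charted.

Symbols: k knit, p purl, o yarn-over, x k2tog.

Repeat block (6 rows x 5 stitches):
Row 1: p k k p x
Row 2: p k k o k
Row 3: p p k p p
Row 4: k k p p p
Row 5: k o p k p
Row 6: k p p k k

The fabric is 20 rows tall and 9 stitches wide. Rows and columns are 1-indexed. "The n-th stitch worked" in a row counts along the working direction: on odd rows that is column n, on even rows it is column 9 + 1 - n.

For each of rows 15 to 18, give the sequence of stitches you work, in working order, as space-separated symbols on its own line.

Row 15: chart row 3, RS - tile across columns 1-9 and work as-is.
Row 16: chart row 4, WS - tiled (columns 1-9): k k p p p k k p p; work from column 9 back to 1 with k<->p swapped.
Row 17: chart row 5, RS - tile across columns 1-9 and work as-is.
Row 18: chart row 6, WS - tiled (columns 1-9): k p p k k k p p k; work from column 9 back to 1 with k<->p swapped.

Result:
p p k p p p p k p
k k p p k k k p p
k o p k p k o p k
p k k p p p k k p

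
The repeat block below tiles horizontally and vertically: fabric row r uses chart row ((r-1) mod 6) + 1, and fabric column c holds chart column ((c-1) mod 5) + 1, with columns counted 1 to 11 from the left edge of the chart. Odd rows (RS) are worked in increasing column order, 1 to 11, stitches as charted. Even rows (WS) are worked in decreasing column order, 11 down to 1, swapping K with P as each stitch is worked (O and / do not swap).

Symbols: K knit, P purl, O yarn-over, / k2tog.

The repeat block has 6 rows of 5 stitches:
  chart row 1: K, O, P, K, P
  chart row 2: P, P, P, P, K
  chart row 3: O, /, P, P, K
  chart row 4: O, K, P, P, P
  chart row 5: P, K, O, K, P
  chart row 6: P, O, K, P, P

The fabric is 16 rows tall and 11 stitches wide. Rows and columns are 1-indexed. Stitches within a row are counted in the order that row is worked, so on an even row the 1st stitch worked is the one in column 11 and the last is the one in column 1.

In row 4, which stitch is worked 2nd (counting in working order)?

Row 4: (4-1) mod 6 = 3, so use chart row 4. Even row -> WS.
Chart row 4 tiled across columns 1-11: O K P P P O K P P P O
WS: work from column 11 back to column 1 (reverse the tiled row), swapping K<->P (O and / unchanged).
Row 4 as worked: O K K K P O K K K P O
Counting 2 along the worked row gives K.

Stitch:
K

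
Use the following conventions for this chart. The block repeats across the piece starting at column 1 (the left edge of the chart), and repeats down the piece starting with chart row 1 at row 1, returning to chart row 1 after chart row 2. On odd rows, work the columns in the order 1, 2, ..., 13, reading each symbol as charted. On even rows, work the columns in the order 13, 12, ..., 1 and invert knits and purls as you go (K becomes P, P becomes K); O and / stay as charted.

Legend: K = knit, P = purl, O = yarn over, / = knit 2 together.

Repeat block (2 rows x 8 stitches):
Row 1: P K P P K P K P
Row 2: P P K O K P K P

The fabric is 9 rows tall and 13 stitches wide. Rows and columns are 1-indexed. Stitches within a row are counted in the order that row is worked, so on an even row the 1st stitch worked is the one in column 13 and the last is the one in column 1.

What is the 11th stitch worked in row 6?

Row 6 uses chart row ((6-1) mod 2)+1 = 2. Row 6 is even, so WS.
Chart row 2 tiled across columns 1-13: P P K O K P K P P P K O K
WS: work from column 13 back to column 1 (reverse the tiled row), swapping K<->P (O and / unchanged).
Row 6 as worked: P O P K K K P K P O P K K
Stitch 11 in working order -> P

Stitch:
P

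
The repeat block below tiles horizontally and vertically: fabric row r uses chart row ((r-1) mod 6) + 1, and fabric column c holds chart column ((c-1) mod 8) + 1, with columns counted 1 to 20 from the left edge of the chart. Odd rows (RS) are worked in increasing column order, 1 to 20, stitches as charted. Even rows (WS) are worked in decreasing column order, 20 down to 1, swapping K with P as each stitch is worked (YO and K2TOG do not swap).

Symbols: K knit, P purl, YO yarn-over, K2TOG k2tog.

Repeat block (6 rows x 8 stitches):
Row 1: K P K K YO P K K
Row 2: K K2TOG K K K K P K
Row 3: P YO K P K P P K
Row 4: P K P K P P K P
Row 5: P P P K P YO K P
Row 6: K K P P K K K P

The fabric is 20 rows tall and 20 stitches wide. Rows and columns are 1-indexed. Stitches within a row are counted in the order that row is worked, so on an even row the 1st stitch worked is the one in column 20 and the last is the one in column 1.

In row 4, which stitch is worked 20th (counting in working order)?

For row 4: chart row = ((4-1) mod 6) + 1 = 4; this is a WS (even) row.
Chart row 4 tiled across columns 1-20: P K P K P P K P P K P K P P K P P K P K
Wrong side: read the tiled row from column 20 down to 1 and exchange K with P (leave YO, K2TOG).
Row 4 as worked: P K P K K P K K P K P K K P K K P K P K
Counting 20 along the worked row gives K.

Result:
K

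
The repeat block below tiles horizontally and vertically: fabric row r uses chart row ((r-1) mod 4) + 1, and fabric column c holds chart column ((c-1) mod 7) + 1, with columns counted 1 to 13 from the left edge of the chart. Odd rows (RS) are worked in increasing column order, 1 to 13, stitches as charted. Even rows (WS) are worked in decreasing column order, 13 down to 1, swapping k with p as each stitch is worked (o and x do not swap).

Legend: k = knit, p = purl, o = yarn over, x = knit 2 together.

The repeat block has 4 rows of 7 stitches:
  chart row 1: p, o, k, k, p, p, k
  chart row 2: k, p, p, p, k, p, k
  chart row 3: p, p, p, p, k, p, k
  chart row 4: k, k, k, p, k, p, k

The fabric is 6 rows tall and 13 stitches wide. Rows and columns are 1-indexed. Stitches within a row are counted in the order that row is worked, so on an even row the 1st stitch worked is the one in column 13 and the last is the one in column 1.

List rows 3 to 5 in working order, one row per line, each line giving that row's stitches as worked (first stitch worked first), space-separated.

Row 3: chart row 3, RS - tile across columns 1-13 and work as-is.
Row 4: chart row 4, WS - tiled (columns 1-13): k k k p k p k k k k p k p; work from column 13 back to 1 with k<->p swapped.
Row 5: chart row 1, RS - tile across columns 1-13 and work as-is.

Rows as worked:
p p p p k p k p p p p k p
k p k p p p p k p k p p p
p o k k p p k p o k k p p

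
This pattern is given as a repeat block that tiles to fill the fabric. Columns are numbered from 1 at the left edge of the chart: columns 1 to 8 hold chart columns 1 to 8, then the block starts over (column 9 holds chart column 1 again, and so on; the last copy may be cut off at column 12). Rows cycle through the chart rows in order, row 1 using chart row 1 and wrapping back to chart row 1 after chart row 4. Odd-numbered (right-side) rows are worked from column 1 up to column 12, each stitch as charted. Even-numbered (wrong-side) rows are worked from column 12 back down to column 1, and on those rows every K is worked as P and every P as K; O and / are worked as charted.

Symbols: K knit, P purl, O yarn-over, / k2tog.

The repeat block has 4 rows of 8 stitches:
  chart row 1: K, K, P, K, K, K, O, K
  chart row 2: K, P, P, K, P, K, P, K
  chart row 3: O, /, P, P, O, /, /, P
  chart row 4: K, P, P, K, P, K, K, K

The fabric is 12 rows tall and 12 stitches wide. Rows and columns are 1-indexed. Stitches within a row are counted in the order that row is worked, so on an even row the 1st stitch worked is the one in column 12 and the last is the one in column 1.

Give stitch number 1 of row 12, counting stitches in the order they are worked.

Result:
P

Derivation:
Row 12 uses chart row ((12-1) mod 4)+1 = 4. Row 12 is even, so WS.
Chart row 4 tiled across columns 1-12: K P P K P K K K K P P K
Wrong side: read the tiled row from column 12 down to 1 and exchange K with P (leave O, /).
Row 12 as worked: P K K P P P P K P K K P
Counting 1 along the worked row gives P.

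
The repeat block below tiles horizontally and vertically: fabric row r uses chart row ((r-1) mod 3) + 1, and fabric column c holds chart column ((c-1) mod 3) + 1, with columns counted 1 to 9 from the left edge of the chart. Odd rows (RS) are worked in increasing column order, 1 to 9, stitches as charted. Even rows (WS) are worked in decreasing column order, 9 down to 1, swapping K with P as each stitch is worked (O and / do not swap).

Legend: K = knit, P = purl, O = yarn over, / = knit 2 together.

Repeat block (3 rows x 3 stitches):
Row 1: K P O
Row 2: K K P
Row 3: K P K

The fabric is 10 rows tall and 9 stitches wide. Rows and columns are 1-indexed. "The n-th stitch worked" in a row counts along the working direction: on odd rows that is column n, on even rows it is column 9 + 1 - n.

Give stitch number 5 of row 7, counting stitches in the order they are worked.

Row 7 uses chart row ((7-1) mod 3)+1 = 1. Row 7 is odd, so RS.
Chart row 1 tiled across columns 1-9: K P O K P O K P O
RS row: no reversal, no swap; stitch n worked = column n.
Stitch 5 in working order -> P

Result:
P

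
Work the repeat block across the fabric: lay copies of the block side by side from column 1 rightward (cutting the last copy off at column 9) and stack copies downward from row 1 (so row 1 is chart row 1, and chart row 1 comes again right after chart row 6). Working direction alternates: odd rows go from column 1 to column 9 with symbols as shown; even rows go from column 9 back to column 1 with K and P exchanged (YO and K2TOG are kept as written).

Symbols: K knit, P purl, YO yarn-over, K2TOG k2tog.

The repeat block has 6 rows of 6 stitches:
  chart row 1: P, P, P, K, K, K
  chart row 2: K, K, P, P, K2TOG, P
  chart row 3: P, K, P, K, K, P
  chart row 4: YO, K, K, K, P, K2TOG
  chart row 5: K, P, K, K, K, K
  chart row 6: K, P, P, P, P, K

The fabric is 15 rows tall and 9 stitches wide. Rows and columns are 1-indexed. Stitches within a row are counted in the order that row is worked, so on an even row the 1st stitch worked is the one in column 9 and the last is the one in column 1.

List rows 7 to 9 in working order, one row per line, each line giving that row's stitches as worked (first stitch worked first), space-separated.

Row 7: chart row 1, RS - tile across columns 1-9 and work as-is.
Row 8: chart row 2, WS - tiled (columns 1-9): K K P P K2TOG P K K P; work from column 9 back to 1 with K<->P swapped.
Row 9: chart row 3, RS - tile across columns 1-9 and work as-is.

Rows as worked:
P P P K K K P P P
K P P K K2TOG K K P P
P K P K K P P K P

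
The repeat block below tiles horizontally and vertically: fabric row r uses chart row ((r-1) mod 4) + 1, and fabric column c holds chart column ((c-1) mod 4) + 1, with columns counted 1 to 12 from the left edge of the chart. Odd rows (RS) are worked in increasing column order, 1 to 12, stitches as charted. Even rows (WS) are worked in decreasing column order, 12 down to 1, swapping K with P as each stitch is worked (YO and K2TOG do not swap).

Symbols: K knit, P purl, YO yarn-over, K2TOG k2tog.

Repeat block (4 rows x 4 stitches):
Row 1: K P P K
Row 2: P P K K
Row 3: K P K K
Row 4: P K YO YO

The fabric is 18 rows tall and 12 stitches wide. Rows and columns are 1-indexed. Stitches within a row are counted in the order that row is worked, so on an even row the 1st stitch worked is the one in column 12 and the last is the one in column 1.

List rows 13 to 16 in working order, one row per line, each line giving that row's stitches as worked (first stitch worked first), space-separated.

Row 13: chart row 1, RS - tile across columns 1-12 and work as-is.
Row 14: chart row 2, WS - tiled (columns 1-12): P P K K P P K K P P K K; work from column 12 back to 1 with K<->P swapped.
Row 15: chart row 3, RS - tile across columns 1-12 and work as-is.
Row 16: chart row 4, WS - tiled (columns 1-12): P K YO YO P K YO YO P K YO YO; work from column 12 back to 1 with K<->P swapped.

Result:
K P P K K P P K K P P K
P P K K P P K K P P K K
K P K K K P K K K P K K
YO YO P K YO YO P K YO YO P K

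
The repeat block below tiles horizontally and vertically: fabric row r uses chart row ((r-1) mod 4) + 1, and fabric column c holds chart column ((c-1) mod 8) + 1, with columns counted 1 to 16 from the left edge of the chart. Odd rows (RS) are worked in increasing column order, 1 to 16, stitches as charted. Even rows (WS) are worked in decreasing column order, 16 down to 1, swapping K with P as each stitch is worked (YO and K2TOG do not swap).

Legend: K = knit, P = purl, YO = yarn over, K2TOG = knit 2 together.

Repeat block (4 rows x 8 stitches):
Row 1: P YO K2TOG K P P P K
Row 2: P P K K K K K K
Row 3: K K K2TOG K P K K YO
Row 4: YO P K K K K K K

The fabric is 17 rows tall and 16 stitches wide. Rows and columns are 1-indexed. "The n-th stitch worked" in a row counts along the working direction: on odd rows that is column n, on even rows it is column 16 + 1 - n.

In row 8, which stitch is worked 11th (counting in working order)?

Row 8: (8-1) mod 4 = 3, so use chart row 4. Even row -> WS.
Chart row 4 tiled across columns 1-16: YO P K K K K K K YO P K K K K K K
WS: work from column 16 back to column 1 (reverse the tiled row), swapping K<->P (YO and K2TOG unchanged).
Row 8 as worked: P P P P P P K YO P P P P P P K YO
Counting 11 along the worked row gives P.

Stitch:
P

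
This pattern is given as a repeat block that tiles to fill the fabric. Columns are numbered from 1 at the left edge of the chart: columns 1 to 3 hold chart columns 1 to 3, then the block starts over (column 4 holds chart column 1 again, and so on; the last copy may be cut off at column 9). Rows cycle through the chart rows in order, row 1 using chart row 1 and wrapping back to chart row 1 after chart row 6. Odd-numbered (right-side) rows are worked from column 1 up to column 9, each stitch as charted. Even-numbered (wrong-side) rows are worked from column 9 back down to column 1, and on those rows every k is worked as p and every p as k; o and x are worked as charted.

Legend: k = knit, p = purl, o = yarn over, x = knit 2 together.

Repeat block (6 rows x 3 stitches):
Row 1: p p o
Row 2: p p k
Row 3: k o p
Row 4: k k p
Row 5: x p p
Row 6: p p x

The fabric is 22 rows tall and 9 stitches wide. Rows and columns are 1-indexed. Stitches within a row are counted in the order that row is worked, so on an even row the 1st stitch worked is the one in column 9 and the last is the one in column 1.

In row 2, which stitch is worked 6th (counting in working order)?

For row 2: chart row = ((2-1) mod 6) + 1 = 2; this is a WS (even) row.
Chart row 2 tiled across columns 1-9: p p k p p k p p k
Wrong side: read the tiled row from column 9 down to 1 and exchange k with p (leave o, x).
Row 2 as worked: p k k p k k p k k
The 6th stitch worked is k.

Stitch:
k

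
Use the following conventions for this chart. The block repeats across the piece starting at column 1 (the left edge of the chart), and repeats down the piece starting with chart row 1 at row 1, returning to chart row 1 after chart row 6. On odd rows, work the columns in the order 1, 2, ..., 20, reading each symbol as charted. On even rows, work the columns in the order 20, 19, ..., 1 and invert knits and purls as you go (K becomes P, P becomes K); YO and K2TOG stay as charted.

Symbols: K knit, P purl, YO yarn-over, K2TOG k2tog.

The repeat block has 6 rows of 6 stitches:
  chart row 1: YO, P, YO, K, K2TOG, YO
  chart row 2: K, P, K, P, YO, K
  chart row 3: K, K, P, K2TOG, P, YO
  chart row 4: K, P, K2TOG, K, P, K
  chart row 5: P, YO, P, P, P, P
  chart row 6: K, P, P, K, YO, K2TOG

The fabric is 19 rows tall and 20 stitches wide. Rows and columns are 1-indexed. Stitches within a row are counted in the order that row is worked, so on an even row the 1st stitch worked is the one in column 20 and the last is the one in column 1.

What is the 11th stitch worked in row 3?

Row 3: (3-1) mod 6 = 2, so use chart row 3. Odd row -> RS.
Chart row 3 tiled across columns 1-20: K K P K2TOG P YO K K P K2TOG P YO K K P K2TOG P YO K K
RS: work column 1 to column 20, symbols as charted — the tiled row is the row as worked.
The 11th stitch worked is P.

Result:
P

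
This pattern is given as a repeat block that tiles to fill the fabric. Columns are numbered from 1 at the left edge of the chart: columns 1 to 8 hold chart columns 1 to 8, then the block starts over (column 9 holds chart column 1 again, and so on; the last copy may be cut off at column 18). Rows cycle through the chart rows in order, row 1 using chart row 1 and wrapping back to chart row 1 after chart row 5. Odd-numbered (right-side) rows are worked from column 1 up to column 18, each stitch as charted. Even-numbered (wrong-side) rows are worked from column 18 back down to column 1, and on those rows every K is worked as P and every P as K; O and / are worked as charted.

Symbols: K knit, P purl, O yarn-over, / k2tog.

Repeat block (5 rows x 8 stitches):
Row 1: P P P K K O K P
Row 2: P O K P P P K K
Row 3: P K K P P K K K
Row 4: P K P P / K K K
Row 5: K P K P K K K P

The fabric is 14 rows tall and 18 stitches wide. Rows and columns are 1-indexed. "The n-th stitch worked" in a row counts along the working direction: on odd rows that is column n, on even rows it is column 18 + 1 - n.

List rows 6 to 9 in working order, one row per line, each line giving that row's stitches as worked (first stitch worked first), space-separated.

Row 6: chart row 1, WS - tiled (columns 1-18): P P P K K O K P P P P K K O K P P P; work from column 18 back to 1 with K<->P swapped.
Row 7: chart row 2, RS - tile across columns 1-18 and work as-is.
Row 8: chart row 3, WS - tiled (columns 1-18): P K K P P K K K P K K P P K K K P K; work from column 18 back to 1 with K<->P swapped.
Row 9: chart row 4, RS - tile across columns 1-18 and work as-is.

== ROWS AS WORKED ==
K K K P O P P K K K K P O P P K K K
P O K P P P K K P O K P P P K K P O
P K P P P K K P P K P P P K K P P K
P K P P / K K K P K P P / K K K P K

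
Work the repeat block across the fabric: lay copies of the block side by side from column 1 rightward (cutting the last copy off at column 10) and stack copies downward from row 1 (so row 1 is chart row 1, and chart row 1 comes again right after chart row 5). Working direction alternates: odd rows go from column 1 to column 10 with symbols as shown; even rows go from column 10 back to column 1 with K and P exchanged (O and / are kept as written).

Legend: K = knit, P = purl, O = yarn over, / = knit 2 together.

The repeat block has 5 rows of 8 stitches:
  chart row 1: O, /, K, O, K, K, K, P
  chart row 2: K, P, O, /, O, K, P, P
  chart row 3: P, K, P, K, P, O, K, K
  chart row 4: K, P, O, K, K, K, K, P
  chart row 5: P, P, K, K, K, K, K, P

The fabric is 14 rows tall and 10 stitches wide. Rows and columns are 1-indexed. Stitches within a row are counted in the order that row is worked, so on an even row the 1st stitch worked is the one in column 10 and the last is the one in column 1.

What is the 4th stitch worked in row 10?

Row 10 uses chart row ((10-1) mod 5)+1 = 5. Row 10 is even, so WS.
Chart row 5 tiled across columns 1-10: P P K K K K K P P P
WS row: flip the tiled sequence (start at column 10) and apply K<->P; O and / stay.
Row 10 as worked: K K K P P P P P K K
Counting 4 along the worked row gives P.

Stitch:
P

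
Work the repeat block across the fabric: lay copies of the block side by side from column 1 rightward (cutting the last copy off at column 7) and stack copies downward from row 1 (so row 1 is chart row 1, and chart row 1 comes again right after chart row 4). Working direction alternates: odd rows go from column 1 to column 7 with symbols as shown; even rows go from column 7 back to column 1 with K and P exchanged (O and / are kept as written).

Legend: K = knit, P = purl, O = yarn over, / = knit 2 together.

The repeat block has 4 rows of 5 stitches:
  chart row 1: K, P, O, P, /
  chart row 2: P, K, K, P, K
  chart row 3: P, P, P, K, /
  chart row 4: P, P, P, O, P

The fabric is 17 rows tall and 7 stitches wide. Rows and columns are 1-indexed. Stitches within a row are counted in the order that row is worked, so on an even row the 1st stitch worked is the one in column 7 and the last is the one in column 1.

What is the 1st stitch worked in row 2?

For row 2: chart row = ((2-1) mod 4) + 1 = 2; this is a WS (even) row.
Chart row 2 tiled across columns 1-7: P K K P K P K
Wrong side: read the tiled row from column 7 down to 1 and exchange K with P (leave O, /).
Row 2 as worked: P K P K P P K
The 1st stitch worked is P.

== STITCH ==
P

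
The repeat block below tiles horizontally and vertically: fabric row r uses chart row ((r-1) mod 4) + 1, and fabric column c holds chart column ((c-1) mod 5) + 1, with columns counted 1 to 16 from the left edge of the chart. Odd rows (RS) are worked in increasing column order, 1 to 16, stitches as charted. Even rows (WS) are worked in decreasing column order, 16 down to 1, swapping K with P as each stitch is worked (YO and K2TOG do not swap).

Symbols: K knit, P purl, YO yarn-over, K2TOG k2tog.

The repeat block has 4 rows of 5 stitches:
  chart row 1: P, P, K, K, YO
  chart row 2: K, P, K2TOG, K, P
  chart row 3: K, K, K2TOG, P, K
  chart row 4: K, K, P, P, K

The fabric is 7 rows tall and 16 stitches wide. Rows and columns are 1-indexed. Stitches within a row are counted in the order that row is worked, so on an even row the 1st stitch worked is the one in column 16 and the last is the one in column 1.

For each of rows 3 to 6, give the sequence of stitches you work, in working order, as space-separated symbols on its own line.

Row 3: chart row 3, RS - tile across columns 1-16 and work as-is.
Row 4: chart row 4, WS - tiled (columns 1-16): K K P P K K K P P K K K P P K K; work from column 16 back to 1 with K<->P swapped.
Row 5: chart row 1, RS - tile across columns 1-16 and work as-is.
Row 6: chart row 2, WS - tiled (columns 1-16): K P K2TOG K P K P K2TOG K P K P K2TOG K P K; work from column 16 back to 1 with K<->P swapped.

== ROWS AS WORKED ==
K K K2TOG P K K K K2TOG P K K K K2TOG P K K
P P K K P P P K K P P P K K P P
P P K K YO P P K K YO P P K K YO P
P K P K2TOG K P K P K2TOG K P K P K2TOG K P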